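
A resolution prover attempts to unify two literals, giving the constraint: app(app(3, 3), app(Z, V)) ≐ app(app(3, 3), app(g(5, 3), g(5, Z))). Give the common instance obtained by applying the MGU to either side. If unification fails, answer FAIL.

app(app(3, 3), app(g(5, 3), g(5, g(5, 3))))

Decompose app/2: app(3, 3) ≐ app(3, 3),  app(Z, V) ≐ app(g(5, 3), g(5, Z)).
Delete trivial equation app(3, 3) ≐ app(3, 3).
Decompose app/2: Z ≐ g(5, 3),  V ≐ g(5, Z).
Bind Z := g(5, 3); substituting into the remaining equation gives: V ≐ g(5, g(5, 3)).
Bind V := g(5, g(5, 3)).
Applying the MGU to either side gives app(app(3, 3), app(g(5, 3), g(5, g(5, 3)))).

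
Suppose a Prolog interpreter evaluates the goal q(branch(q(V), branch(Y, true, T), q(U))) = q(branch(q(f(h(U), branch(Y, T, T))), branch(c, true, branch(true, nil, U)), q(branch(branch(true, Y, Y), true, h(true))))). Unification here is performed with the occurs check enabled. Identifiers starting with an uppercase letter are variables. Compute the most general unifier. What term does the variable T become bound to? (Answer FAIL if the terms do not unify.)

branch(true, nil, branch(branch(true, c, c), true, h(true)))

Decompose q/1: branch(q(V), branch(Y, true, T), q(U)) = branch(q(f(h(U), branch(Y, T, T))), branch(c, true, branch(true, nil, U)), q(branch(branch(true, Y, Y), true, h(true)))).
Decompose branch/3: q(V) = q(f(h(U), branch(Y, T, T))),  branch(Y, true, T) = branch(c, true, branch(true, nil, U)),  q(U) = q(branch(branch(true, Y, Y), true, h(true))).
Decompose q/1: V = f(h(U), branch(Y, T, T)).
Bind V := f(h(U), branch(Y, T, T)); no other remaining equation mentions V.
Decompose branch/3: Y = c,  true = true,  T = branch(true, nil, U).
Bind Y := c; substituting into the one remaining equation that mentions Y gives: q(U) = q(branch(branch(true, c, c), true, h(true))). Substituting into the earlier binding gives V := f(h(U), branch(c, T, T)).
Delete trivial equation true = true.
Bind T := branch(true, nil, U); no other remaining equation mentions T. Substituting into the earlier binding gives V := f(h(U), branch(c, branch(true, nil, U), branch(true, nil, U))).
Decompose q/1: U = branch(branch(true, c, c), true, h(true)).
Bind U := branch(branch(true, c, c), true, h(true)). Substituting into the earlier bindings gives V := f(h(branch(branch(true, c, c), true, h(true))), branch(c, branch(true, nil, branch(branch(true, c, c), true, h(true))), branch(true, nil, branch(branch(true, c, c), true, h(true))))), T := branch(true, nil, branch(branch(true, c, c), true, h(true))).
MGU = { V = f(h(branch(branch(true, c, c), true, h(true))), branch(c, branch(true, nil, branch(branch(true, c, c), true, h(true))), branch(true, nil, branch(branch(true, c, c), true, h(true))))), Y = c, T = branch(true, nil, branch(branch(true, c, c), true, h(true))), U = branch(branch(true, c, c), true, h(true)) }, so T = branch(true, nil, branch(branch(true, c, c), true, h(true))).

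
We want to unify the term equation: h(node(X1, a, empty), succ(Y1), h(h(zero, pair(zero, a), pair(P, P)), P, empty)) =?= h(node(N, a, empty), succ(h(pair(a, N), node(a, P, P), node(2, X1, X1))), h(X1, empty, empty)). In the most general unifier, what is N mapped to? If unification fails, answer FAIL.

Decompose h/3: node(X1, a, empty) =?= node(N, a, empty),  succ(Y1) =?= succ(h(pair(a, N), node(a, P, P), node(2, X1, X1))),  h(h(zero, pair(zero, a), pair(P, P)), P, empty) =?= h(X1, empty, empty).
Decompose node/3: X1 =?= N,  a =?= a,  empty =?= empty.
Bind X1 := N; substituting into the 2 remaining equations that mention X1 gives: succ(Y1) =?= succ(h(pair(a, N), node(a, P, P), node(2, N, N))),  h(h(zero, pair(zero, a), pair(P, P)), P, empty) =?= h(N, empty, empty).
Delete trivial equation a =?= a.
Delete trivial equation empty =?= empty.
Decompose succ/1: Y1 =?= h(pair(a, N), node(a, P, P), node(2, N, N)).
Bind Y1 := h(pair(a, N), node(a, P, P), node(2, N, N)); no other remaining equation mentions Y1.
Decompose h/3: h(zero, pair(zero, a), pair(P, P)) =?= N,  P =?= empty,  empty =?= empty.
Bind N := h(zero, pair(zero, a), pair(P, P)); no other remaining equation mentions N. Substituting into the earlier bindings gives X1 := h(zero, pair(zero, a), pair(P, P)), Y1 := h(pair(a, h(zero, pair(zero, a), pair(P, P))), node(a, P, P), node(2, h(zero, pair(zero, a), pair(P, P)), h(zero, pair(zero, a), pair(P, P)))).
Bind P := empty; no other remaining equation mentions P. Substituting into the earlier bindings gives X1 := h(zero, pair(zero, a), pair(empty, empty)), Y1 := h(pair(a, h(zero, pair(zero, a), pair(empty, empty))), node(a, empty, empty), node(2, h(zero, pair(zero, a), pair(empty, empty)), h(zero, pair(zero, a), pair(empty, empty)))), N := h(zero, pair(zero, a), pair(empty, empty)).
Delete trivial equation empty =?= empty.
MGU = { X1 -> h(zero, pair(zero, a), pair(empty, empty)), Y1 -> h(pair(a, h(zero, pair(zero, a), pair(empty, empty))), node(a, empty, empty), node(2, h(zero, pair(zero, a), pair(empty, empty)), h(zero, pair(zero, a), pair(empty, empty)))), N -> h(zero, pair(zero, a), pair(empty, empty)), P -> empty }, so N -> h(zero, pair(zero, a), pair(empty, empty)).

h(zero, pair(zero, a), pair(empty, empty))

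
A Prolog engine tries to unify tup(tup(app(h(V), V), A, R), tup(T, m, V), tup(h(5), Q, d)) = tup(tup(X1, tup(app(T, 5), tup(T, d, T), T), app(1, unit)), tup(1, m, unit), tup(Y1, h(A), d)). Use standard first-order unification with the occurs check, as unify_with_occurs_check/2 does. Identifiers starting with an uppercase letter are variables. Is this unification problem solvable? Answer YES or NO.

YES

Decompose tup/3: tup(app(h(V), V), A, R) = tup(X1, tup(app(T, 5), tup(T, d, T), T), app(1, unit)),  tup(T, m, V) = tup(1, m, unit),  tup(h(5), Q, d) = tup(Y1, h(A), d).
Decompose tup/3: app(h(V), V) = X1,  A = tup(app(T, 5), tup(T, d, T), T),  R = app(1, unit).
Bind X1 := app(h(V), V); no other remaining equation mentions X1.
Bind A := tup(app(T, 5), tup(T, d, T), T); substituting into the one remaining equation that mentions A gives: tup(h(5), Q, d) = tup(Y1, h(tup(app(T, 5), tup(T, d, T), T)), d).
Bind R := app(1, unit); no other remaining equation mentions R.
Decompose tup/3: T = 1,  m = m,  V = unit.
Bind T := 1; substituting into the one remaining equation that mentions T gives: tup(h(5), Q, d) = tup(Y1, h(tup(app(1, 5), tup(1, d, 1), 1)), d). Substituting into the earlier binding gives A := tup(app(1, 5), tup(1, d, 1), 1).
Delete trivial equation m = m.
Bind V := unit; no other remaining equation mentions V. Substituting into the earlier binding gives X1 := app(h(unit), unit).
Decompose tup/3: h(5) = Y1,  Q = h(tup(app(1, 5), tup(1, d, 1), 1)),  d = d.
Bind Y1 := h(5); no other remaining equation mentions Y1.
Bind Q := h(tup(app(1, 5), tup(1, d, 1), 1)); no other remaining equation mentions Q.
Delete trivial equation d = d.
No equations remain and no clash or occurs-check failure arose, so a unifier exists.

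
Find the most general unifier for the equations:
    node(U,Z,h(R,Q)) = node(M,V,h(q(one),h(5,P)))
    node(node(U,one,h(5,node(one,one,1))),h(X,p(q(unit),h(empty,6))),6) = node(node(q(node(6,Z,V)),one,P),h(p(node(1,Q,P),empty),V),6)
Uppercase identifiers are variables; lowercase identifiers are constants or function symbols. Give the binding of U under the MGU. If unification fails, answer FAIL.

q(node(6,p(q(unit),h(empty,6)),p(q(unit),h(empty,6))))

Decompose node/3: U = M,  Z = V,  h(R,Q) = h(q(one),h(5,P)).
Bind U := M; substituting into the one remaining equation that mentions U gives: node(node(M,one,h(5,node(one,one,1))),h(X,p(q(unit),h(empty,6))),6) = node(node(q(node(6,Z,V)),one,P),h(p(node(1,Q,P),empty),V),6).
Bind Z := V; substituting into the one remaining equation that mentions Z gives: node(node(M,one,h(5,node(one,one,1))),h(X,p(q(unit),h(empty,6))),6) = node(node(q(node(6,V,V)),one,P),h(p(node(1,Q,P),empty),V),6).
Decompose h/2: R = q(one),  Q = h(5,P).
Bind R := q(one); no other remaining equation mentions R.
Bind Q := h(5,P); substituting into the remaining equation gives: node(node(M,one,h(5,node(one,one,1))),h(X,p(q(unit),h(empty,6))),6) = node(node(q(node(6,V,V)),one,P),h(p(node(1,h(5,P),P),empty),V),6).
Decompose node/3: node(M,one,h(5,node(one,one,1))) = node(q(node(6,V,V)),one,P),  h(X,p(q(unit),h(empty,6))) = h(p(node(1,h(5,P),P),empty),V),  6 = 6.
Decompose node/3: M = q(node(6,V,V)),  one = one,  h(5,node(one,one,1)) = P.
Bind M := q(node(6,V,V)); no other remaining equation mentions M. Substituting into the earlier binding gives U := q(node(6,V,V)).
Delete trivial equation one = one.
Bind P := h(5,node(one,one,1)); substituting into the one remaining equation that mentions P gives: h(X,p(q(unit),h(empty,6))) = h(p(node(1,h(5,h(5,node(one,one,1))),h(5,node(one,one,1))),empty),V). Substituting into the earlier binding gives Q := h(5,h(5,node(one,one,1))).
Decompose h/2: X = p(node(1,h(5,h(5,node(one,one,1))),h(5,node(one,one,1))),empty),  p(q(unit),h(empty,6)) = V.
Bind X := p(node(1,h(5,h(5,node(one,one,1))),h(5,node(one,one,1))),empty); no other remaining equation mentions X.
Bind V := p(q(unit),h(empty,6)); no other remaining equation mentions V. Substituting into the earlier bindings gives U := q(node(6,p(q(unit),h(empty,6)),p(q(unit),h(empty,6)))), Z := p(q(unit),h(empty,6)), M := q(node(6,p(q(unit),h(empty,6)),p(q(unit),h(empty,6)))).
Delete trivial equation 6 = 6.
MGU = { U ↦ q(node(6,p(q(unit),h(empty,6)),p(q(unit),h(empty,6)))), Z ↦ p(q(unit),h(empty,6)), R ↦ q(one), Q ↦ h(5,h(5,node(one,one,1))), M ↦ q(node(6,p(q(unit),h(empty,6)),p(q(unit),h(empty,6)))), P ↦ h(5,node(one,one,1)), X ↦ p(node(1,h(5,h(5,node(one,one,1))),h(5,node(one,one,1))),empty), V ↦ p(q(unit),h(empty,6)) }, so U ↦ q(node(6,p(q(unit),h(empty,6)),p(q(unit),h(empty,6)))).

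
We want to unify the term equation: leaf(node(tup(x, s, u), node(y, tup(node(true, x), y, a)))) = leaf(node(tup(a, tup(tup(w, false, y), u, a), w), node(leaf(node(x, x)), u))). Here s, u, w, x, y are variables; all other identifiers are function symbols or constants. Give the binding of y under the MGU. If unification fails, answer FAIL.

Decompose leaf/1: node(tup(x, s, u), node(y, tup(node(true, x), y, a))) = node(tup(a, tup(tup(w, false, y), u, a), w), node(leaf(node(x, x)), u)).
Decompose node/2: tup(x, s, u) = tup(a, tup(tup(w, false, y), u, a), w),  node(y, tup(node(true, x), y, a)) = node(leaf(node(x, x)), u).
Decompose tup/3: x = a,  s = tup(tup(w, false, y), u, a),  u = w.
Bind x := a; substituting into the one remaining equation that mentions x gives: node(y, tup(node(true, a), y, a)) = node(leaf(node(a, a)), u).
Bind s := tup(tup(w, false, y), u, a); no other remaining equation mentions s.
Bind u := w; substituting into the remaining equation gives: node(y, tup(node(true, a), y, a)) = node(leaf(node(a, a)), w). Substituting into the earlier binding gives s := tup(tup(w, false, y), w, a).
Decompose node/2: y = leaf(node(a, a)),  tup(node(true, a), y, a) = w.
Bind y := leaf(node(a, a)); substituting into the remaining equation gives: tup(node(true, a), leaf(node(a, a)), a) = w. Substituting into the earlier binding gives s := tup(tup(w, false, leaf(node(a, a))), w, a).
Bind w := tup(node(true, a), leaf(node(a, a)), a). Substituting into the earlier bindings gives s := tup(tup(tup(node(true, a), leaf(node(a, a)), a), false, leaf(node(a, a))), tup(node(true, a), leaf(node(a, a)), a), a), u := tup(node(true, a), leaf(node(a, a)), a).
MGU = { x := a, s := tup(tup(tup(node(true, a), leaf(node(a, a)), a), false, leaf(node(a, a))), tup(node(true, a), leaf(node(a, a)), a), a), u := tup(node(true, a), leaf(node(a, a)), a), y := leaf(node(a, a)), w := tup(node(true, a), leaf(node(a, a)), a) }, so y := leaf(node(a, a)).

leaf(node(a, a))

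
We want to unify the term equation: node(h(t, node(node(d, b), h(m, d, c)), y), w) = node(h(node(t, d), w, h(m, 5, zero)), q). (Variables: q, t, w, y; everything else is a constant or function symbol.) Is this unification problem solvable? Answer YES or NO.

NO

Decompose node/2: h(t, node(node(d, b), h(m, d, c)), y) = h(node(t, d), w, h(m, 5, zero)),  w = q.
Decompose h/3: t = node(t, d),  node(node(d, b), h(m, d, c)) = w,  y = h(m, 5, zero).
Occurs check fails: t occurs in node(t, d); the equation t = node(t, d) has no finite solution.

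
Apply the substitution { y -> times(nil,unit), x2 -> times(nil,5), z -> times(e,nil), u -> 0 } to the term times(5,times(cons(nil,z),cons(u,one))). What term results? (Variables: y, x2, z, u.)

Replace each occurrence of z with times(e,nil).
Replace each occurrence of u with 0.
Result: times(5,times(cons(nil,times(e,nil)),cons(0,one))).

times(5,times(cons(nil,times(e,nil)),cons(0,one)))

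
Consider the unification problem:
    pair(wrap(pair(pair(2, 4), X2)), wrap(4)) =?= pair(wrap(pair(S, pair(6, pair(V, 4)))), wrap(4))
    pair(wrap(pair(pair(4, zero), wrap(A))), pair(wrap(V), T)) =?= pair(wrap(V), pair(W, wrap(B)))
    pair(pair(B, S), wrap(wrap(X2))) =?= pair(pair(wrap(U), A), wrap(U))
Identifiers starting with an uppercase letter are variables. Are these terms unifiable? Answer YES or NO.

YES

Decompose pair/2: wrap(pair(pair(2, 4), X2)) =?= wrap(pair(S, pair(6, pair(V, 4)))),  wrap(4) =?= wrap(4).
Decompose wrap/1: pair(pair(2, 4), X2) =?= pair(S, pair(6, pair(V, 4))).
Decompose pair/2: pair(2, 4) =?= S,  X2 =?= pair(6, pair(V, 4)).
Bind S := pair(2, 4); substituting into the one remaining equation that mentions S gives: pair(pair(B, pair(2, 4)), wrap(wrap(X2))) =?= pair(pair(wrap(U), A), wrap(U)).
Bind X2 := pair(6, pair(V, 4)); substituting into the one remaining equation that mentions X2 gives: pair(pair(B, pair(2, 4)), wrap(wrap(pair(6, pair(V, 4))))) =?= pair(pair(wrap(U), A), wrap(U)).
Delete trivial equation wrap(4) =?= wrap(4).
Decompose pair/2: wrap(pair(pair(4, zero), wrap(A))) =?= wrap(V),  pair(wrap(V), T) =?= pair(W, wrap(B)).
Decompose wrap/1: pair(pair(4, zero), wrap(A)) =?= V.
Bind V := pair(pair(4, zero), wrap(A)); substituting into the remaining equations gives: pair(wrap(pair(pair(4, zero), wrap(A))), T) =?= pair(W, wrap(B)),  pair(pair(B, pair(2, 4)), wrap(wrap(pair(6, pair(pair(pair(4, zero), wrap(A)), 4))))) =?= pair(pair(wrap(U), A), wrap(U)). Substituting into the earlier binding gives X2 := pair(6, pair(pair(pair(4, zero), wrap(A)), 4)).
Decompose pair/2: wrap(pair(pair(4, zero), wrap(A))) =?= W,  T =?= wrap(B).
Bind W := wrap(pair(pair(4, zero), wrap(A))); no other remaining equation mentions W.
Bind T := wrap(B); no other remaining equation mentions T.
Decompose pair/2: pair(B, pair(2, 4)) =?= pair(wrap(U), A),  wrap(wrap(pair(6, pair(pair(pair(4, zero), wrap(A)), 4)))) =?= wrap(U).
Decompose pair/2: B =?= wrap(U),  pair(2, 4) =?= A.
Bind B := wrap(U); no other remaining equation mentions B. Substituting into the earlier binding gives T := wrap(wrap(U)).
Bind A := pair(2, 4); substituting into the remaining equation gives: wrap(wrap(pair(6, pair(pair(pair(4, zero), wrap(pair(2, 4))), 4)))) =?= wrap(U). Substituting into the earlier bindings gives X2 := pair(6, pair(pair(pair(4, zero), wrap(pair(2, 4))), 4)), V := pair(pair(4, zero), wrap(pair(2, 4))), W := wrap(pair(pair(4, zero), wrap(pair(2, 4)))).
Decompose wrap/1: wrap(pair(6, pair(pair(pair(4, zero), wrap(pair(2, 4))), 4))) =?= U.
Bind U := wrap(pair(6, pair(pair(pair(4, zero), wrap(pair(2, 4))), 4))). Substituting into the earlier bindings gives T := wrap(wrap(wrap(pair(6, pair(pair(pair(4, zero), wrap(pair(2, 4))), 4))))), B := wrap(wrap(pair(6, pair(pair(pair(4, zero), wrap(pair(2, 4))), 4)))).
No equations remain and no clash or occurs-check failure arose, so a unifier exists.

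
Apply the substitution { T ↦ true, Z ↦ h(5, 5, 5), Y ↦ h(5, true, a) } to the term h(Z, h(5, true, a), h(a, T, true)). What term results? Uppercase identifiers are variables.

h(h(5, 5, 5), h(5, true, a), h(a, true, true))

Replace each occurrence of T with true.
Replace each occurrence of Z with h(5, 5, 5).
Result: h(h(5, 5, 5), h(5, true, a), h(a, true, true)).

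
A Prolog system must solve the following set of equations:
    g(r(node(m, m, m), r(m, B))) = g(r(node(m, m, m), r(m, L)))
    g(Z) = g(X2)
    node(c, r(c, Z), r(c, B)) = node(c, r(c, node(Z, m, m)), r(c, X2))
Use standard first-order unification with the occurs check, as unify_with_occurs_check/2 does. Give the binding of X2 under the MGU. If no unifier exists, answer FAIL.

FAIL

Decompose g/1: r(node(m, m, m), r(m, B)) = r(node(m, m, m), r(m, L)).
Decompose r/2: node(m, m, m) = node(m, m, m),  r(m, B) = r(m, L).
Delete trivial equation node(m, m, m) = node(m, m, m).
Decompose r/2: m = m,  B = L.
Delete trivial equation m = m.
Bind B := L; substituting into the one remaining equation that mentions B gives: node(c, r(c, Z), r(c, L)) = node(c, r(c, node(Z, m, m)), r(c, X2)).
Decompose g/1: Z = X2.
Bind Z := X2; substituting into the remaining equation gives: node(c, r(c, X2), r(c, L)) = node(c, r(c, node(X2, m, m)), r(c, X2)).
Decompose node/3: c = c,  r(c, X2) = r(c, node(X2, m, m)),  r(c, L) = r(c, X2).
Delete trivial equation c = c.
Decompose r/2: c = c,  X2 = node(X2, m, m).
Delete trivial equation c = c.
Occurs check fails: X2 occurs in node(X2, m, m); the equation X2 = node(X2, m, m) has no finite solution.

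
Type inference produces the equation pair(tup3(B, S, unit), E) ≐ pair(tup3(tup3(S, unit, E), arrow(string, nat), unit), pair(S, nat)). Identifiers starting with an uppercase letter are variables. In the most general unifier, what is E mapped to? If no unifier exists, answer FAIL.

pair(arrow(string, nat), nat)

Decompose pair/2: tup3(B, S, unit) ≐ tup3(tup3(S, unit, E), arrow(string, nat), unit),  E ≐ pair(S, nat).
Decompose tup3/3: B ≐ tup3(S, unit, E),  S ≐ arrow(string, nat),  unit ≐ unit.
Bind B := tup3(S, unit, E); no other remaining equation mentions B.
Bind S := arrow(string, nat); substituting into the one remaining equation that mentions S gives: E ≐ pair(arrow(string, nat), nat). Substituting into the earlier binding gives B := tup3(arrow(string, nat), unit, E).
Delete trivial equation unit ≐ unit.
Bind E := pair(arrow(string, nat), nat). Substituting into the earlier binding gives B := tup3(arrow(string, nat), unit, pair(arrow(string, nat), nat)).
MGU = { B := tup3(arrow(string, nat), unit, pair(arrow(string, nat), nat)), S := arrow(string, nat), E := pair(arrow(string, nat), nat) }, so E := pair(arrow(string, nat), nat).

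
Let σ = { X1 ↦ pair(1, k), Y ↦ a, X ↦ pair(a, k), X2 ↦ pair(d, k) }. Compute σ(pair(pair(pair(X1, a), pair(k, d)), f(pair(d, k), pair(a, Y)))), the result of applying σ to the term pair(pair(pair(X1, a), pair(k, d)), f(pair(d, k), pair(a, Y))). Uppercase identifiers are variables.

Replace each occurrence of X1 with pair(1, k).
Replace each occurrence of Y with a.
Result: pair(pair(pair(pair(1, k), a), pair(k, d)), f(pair(d, k), pair(a, a))).

pair(pair(pair(pair(1, k), a), pair(k, d)), f(pair(d, k), pair(a, a)))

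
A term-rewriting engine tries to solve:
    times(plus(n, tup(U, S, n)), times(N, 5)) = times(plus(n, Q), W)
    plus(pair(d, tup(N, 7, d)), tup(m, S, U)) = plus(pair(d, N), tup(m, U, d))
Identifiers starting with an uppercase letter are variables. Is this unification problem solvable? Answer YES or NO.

NO

Decompose times/2: plus(n, tup(U, S, n)) = plus(n, Q),  times(N, 5) = W.
Decompose plus/2: n = n,  tup(U, S, n) = Q.
Delete trivial equation n = n.
Bind Q := tup(U, S, n); no other remaining equation mentions Q.
Bind W := times(N, 5); no other remaining equation mentions W.
Decompose plus/2: pair(d, tup(N, 7, d)) = pair(d, N),  tup(m, S, U) = tup(m, U, d).
Decompose pair/2: d = d,  tup(N, 7, d) = N.
Delete trivial equation d = d.
Occurs check fails: N occurs in tup(N, 7, d); the equation N = tup(N, 7, d) has no finite solution.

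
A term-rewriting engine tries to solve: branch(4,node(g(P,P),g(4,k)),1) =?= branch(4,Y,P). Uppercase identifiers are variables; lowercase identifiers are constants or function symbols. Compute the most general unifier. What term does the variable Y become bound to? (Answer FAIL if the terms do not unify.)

Decompose branch/3: 4 =?= 4,  node(g(P,P),g(4,k)) =?= Y,  1 =?= P.
Delete trivial equation 4 =?= 4.
Bind Y := node(g(P,P),g(4,k)); no other remaining equation mentions Y.
Bind P := 1. Substituting into the earlier binding gives Y := node(g(1,1),g(4,k)).
MGU = { Y := node(g(1,1),g(4,k)), P := 1 }, so Y := node(g(1,1),g(4,k)).

node(g(1,1),g(4,k))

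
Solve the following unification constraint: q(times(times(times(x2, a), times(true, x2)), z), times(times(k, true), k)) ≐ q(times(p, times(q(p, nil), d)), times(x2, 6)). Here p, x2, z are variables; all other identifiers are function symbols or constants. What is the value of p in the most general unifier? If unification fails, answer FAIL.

Decompose q/2: times(times(times(x2, a), times(true, x2)), z) ≐ times(p, times(q(p, nil), d)),  times(times(k, true), k) ≐ times(x2, 6).
Decompose times/2: times(times(x2, a), times(true, x2)) ≐ p,  z ≐ times(q(p, nil), d).
Bind p := times(times(x2, a), times(true, x2)); substituting into the one remaining equation that mentions p gives: z ≐ times(q(times(times(x2, a), times(true, x2)), nil), d).
Bind z := times(q(times(times(x2, a), times(true, x2)), nil), d); no other remaining equation mentions z.
Decompose times/2: times(k, true) ≐ x2,  k ≐ 6.
Bind x2 := times(k, true); no other remaining equation mentions x2. Substituting into the earlier bindings gives p := times(times(times(k, true), a), times(true, times(k, true))), z := times(q(times(times(times(k, true), a), times(true, times(k, true))), nil), d).
Clash: constants k and 6 differ; no unifier exists.

FAIL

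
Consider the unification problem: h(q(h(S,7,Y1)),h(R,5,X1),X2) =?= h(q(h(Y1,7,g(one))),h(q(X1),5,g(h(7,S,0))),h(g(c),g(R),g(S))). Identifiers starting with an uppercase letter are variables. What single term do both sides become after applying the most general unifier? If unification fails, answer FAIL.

Decompose h/3: q(h(S,7,Y1)) =?= q(h(Y1,7,g(one))),  h(R,5,X1) =?= h(q(X1),5,g(h(7,S,0))),  X2 =?= h(g(c),g(R),g(S)).
Decompose q/1: h(S,7,Y1) =?= h(Y1,7,g(one)).
Decompose h/3: S =?= Y1,  7 =?= 7,  Y1 =?= g(one).
Bind S := Y1; substituting into the 2 remaining equations that mention S gives: h(R,5,X1) =?= h(q(X1),5,g(h(7,Y1,0))),  X2 =?= h(g(c),g(R),g(Y1)).
Delete trivial equation 7 =?= 7.
Bind Y1 := g(one); substituting into the remaining equations gives: h(R,5,X1) =?= h(q(X1),5,g(h(7,g(one),0))),  X2 =?= h(g(c),g(R),g(g(one))). Substituting into the earlier binding gives S := g(one).
Decompose h/3: R =?= q(X1),  5 =?= 5,  X1 =?= g(h(7,g(one),0)).
Bind R := q(X1); substituting into the one remaining equation that mentions R gives: X2 =?= h(g(c),g(q(X1)),g(g(one))).
Delete trivial equation 5 =?= 5.
Bind X1 := g(h(7,g(one),0)); substituting into the remaining equation gives: X2 =?= h(g(c),g(q(g(h(7,g(one),0)))),g(g(one))). Substituting into the earlier binding gives R := q(g(h(7,g(one),0))).
Bind X2 := h(g(c),g(q(g(h(7,g(one),0)))),g(g(one))).
Applying the MGU to either side gives h(q(h(g(one),7,g(one))),h(q(g(h(7,g(one),0))),5,g(h(7,g(one),0))),h(g(c),g(q(g(h(7,g(one),0)))),g(g(one)))).

h(q(h(g(one),7,g(one))),h(q(g(h(7,g(one),0))),5,g(h(7,g(one),0))),h(g(c),g(q(g(h(7,g(one),0)))),g(g(one))))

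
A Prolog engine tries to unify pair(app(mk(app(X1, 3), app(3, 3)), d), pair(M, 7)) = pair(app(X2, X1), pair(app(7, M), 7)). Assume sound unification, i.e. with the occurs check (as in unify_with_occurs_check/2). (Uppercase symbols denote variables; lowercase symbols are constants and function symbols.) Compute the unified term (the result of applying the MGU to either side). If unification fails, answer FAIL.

FAIL

Decompose pair/2: app(mk(app(X1, 3), app(3, 3)), d) = app(X2, X1),  pair(M, 7) = pair(app(7, M), 7).
Decompose app/2: mk(app(X1, 3), app(3, 3)) = X2,  d = X1.
Bind X2 := mk(app(X1, 3), app(3, 3)); no other remaining equation mentions X2.
Bind X1 := d; no other remaining equation mentions X1. Substituting into the earlier binding gives X2 := mk(app(d, 3), app(3, 3)).
Decompose pair/2: M = app(7, M),  7 = 7.
Occurs check fails: M occurs in app(7, M); the equation M = app(7, M) has no finite solution.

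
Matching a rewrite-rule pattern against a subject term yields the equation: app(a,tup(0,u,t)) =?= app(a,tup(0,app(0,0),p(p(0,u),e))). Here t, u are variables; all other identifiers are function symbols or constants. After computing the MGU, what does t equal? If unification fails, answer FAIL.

Decompose app/2: a =?= a,  tup(0,u,t) =?= tup(0,app(0,0),p(p(0,u),e)).
Delete trivial equation a =?= a.
Decompose tup/3: 0 =?= 0,  u =?= app(0,0),  t =?= p(p(0,u),e).
Delete trivial equation 0 =?= 0.
Bind u := app(0,0); substituting into the remaining equation gives: t =?= p(p(0,app(0,0)),e).
Bind t := p(p(0,app(0,0)),e).
MGU = { u := app(0,0), t := p(p(0,app(0,0)),e) }, so t := p(p(0,app(0,0)),e).

p(p(0,app(0,0)),e)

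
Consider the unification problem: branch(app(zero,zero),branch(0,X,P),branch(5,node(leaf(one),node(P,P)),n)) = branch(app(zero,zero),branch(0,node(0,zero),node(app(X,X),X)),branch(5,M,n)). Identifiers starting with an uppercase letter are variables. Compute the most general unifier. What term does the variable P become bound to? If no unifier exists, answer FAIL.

node(app(node(0,zero),node(0,zero)),node(0,zero))

Decompose branch/3: app(zero,zero) = app(zero,zero),  branch(0,X,P) = branch(0,node(0,zero),node(app(X,X),X)),  branch(5,node(leaf(one),node(P,P)),n) = branch(5,M,n).
Delete trivial equation app(zero,zero) = app(zero,zero).
Decompose branch/3: 0 = 0,  X = node(0,zero),  P = node(app(X,X),X).
Delete trivial equation 0 = 0.
Bind X := node(0,zero); substituting into the one remaining equation that mentions X gives: P = node(app(node(0,zero),node(0,zero)),node(0,zero)).
Bind P := node(app(node(0,zero),node(0,zero)),node(0,zero)); substituting into the remaining equation gives: branch(5,node(leaf(one),node(node(app(node(0,zero),node(0,zero)),node(0,zero)),node(app(node(0,zero),node(0,zero)),node(0,zero)))),n) = branch(5,M,n).
Decompose branch/3: 5 = 5,  node(leaf(one),node(node(app(node(0,zero),node(0,zero)),node(0,zero)),node(app(node(0,zero),node(0,zero)),node(0,zero)))) = M,  n = n.
Delete trivial equation 5 = 5.
Bind M := node(leaf(one),node(node(app(node(0,zero),node(0,zero)),node(0,zero)),node(app(node(0,zero),node(0,zero)),node(0,zero)))); no other remaining equation mentions M.
Delete trivial equation n = n.
MGU = { X -> node(0,zero), P -> node(app(node(0,zero),node(0,zero)),node(0,zero)), M -> node(leaf(one),node(node(app(node(0,zero),node(0,zero)),node(0,zero)),node(app(node(0,zero),node(0,zero)),node(0,zero)))) }, so P -> node(app(node(0,zero),node(0,zero)),node(0,zero)).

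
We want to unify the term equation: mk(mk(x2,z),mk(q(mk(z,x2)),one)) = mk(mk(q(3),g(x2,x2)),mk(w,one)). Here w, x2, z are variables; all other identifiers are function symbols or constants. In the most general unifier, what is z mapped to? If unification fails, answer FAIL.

g(q(3),q(3))

Decompose mk/2: mk(x2,z) = mk(q(3),g(x2,x2)),  mk(q(mk(z,x2)),one) = mk(w,one).
Decompose mk/2: x2 = q(3),  z = g(x2,x2).
Bind x2 := q(3); substituting into the remaining equations gives: z = g(q(3),q(3)),  mk(q(mk(z,q(3))),one) = mk(w,one).
Bind z := g(q(3),q(3)); substituting into the remaining equation gives: mk(q(mk(g(q(3),q(3)),q(3))),one) = mk(w,one).
Decompose mk/2: q(mk(g(q(3),q(3)),q(3))) = w,  one = one.
Bind w := q(mk(g(q(3),q(3)),q(3))); no other remaining equation mentions w.
Delete trivial equation one = one.
MGU = { x2 -> q(3), z -> g(q(3),q(3)), w -> q(mk(g(q(3),q(3)),q(3))) }, so z -> g(q(3),q(3)).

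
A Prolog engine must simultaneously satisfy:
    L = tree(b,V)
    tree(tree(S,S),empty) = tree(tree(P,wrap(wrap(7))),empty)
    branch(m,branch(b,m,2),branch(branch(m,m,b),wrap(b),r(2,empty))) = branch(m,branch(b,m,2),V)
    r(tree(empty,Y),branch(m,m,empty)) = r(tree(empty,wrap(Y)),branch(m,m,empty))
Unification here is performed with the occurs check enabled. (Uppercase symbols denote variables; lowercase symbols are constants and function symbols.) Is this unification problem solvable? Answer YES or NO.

NO

Bind L := tree(b,V); no other remaining equation mentions L.
Decompose tree/2: tree(S,S) = tree(P,wrap(wrap(7))),  empty = empty.
Decompose tree/2: S = P,  S = wrap(wrap(7)).
Bind S := P; substituting into the one remaining equation that mentions S gives: P = wrap(wrap(7)).
Bind P := wrap(wrap(7)); no other remaining equation mentions P. Substituting into the earlier binding gives S := wrap(wrap(7)).
Delete trivial equation empty = empty.
Decompose branch/3: m = m,  branch(b,m,2) = branch(b,m,2),  branch(branch(m,m,b),wrap(b),r(2,empty)) = V.
Delete trivial equation m = m.
Delete trivial equation branch(b,m,2) = branch(b,m,2).
Bind V := branch(branch(m,m,b),wrap(b),r(2,empty)); no other remaining equation mentions V. Substituting into the earlier binding gives L := tree(b,branch(branch(m,m,b),wrap(b),r(2,empty))).
Decompose r/2: tree(empty,Y) = tree(empty,wrap(Y)),  branch(m,m,empty) = branch(m,m,empty).
Decompose tree/2: empty = empty,  Y = wrap(Y).
Delete trivial equation empty = empty.
Occurs check fails: Y occurs in wrap(Y); the equation Y = wrap(Y) has no finite solution.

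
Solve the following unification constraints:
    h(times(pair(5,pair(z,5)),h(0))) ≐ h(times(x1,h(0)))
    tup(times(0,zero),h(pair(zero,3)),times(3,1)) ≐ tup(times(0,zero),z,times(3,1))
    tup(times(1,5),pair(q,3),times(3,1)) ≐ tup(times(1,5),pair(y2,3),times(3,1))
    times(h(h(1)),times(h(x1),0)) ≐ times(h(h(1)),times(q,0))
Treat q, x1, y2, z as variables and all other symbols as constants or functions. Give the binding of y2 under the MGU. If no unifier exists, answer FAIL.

h(pair(5,pair(h(pair(zero,3)),5)))

Decompose h/1: times(pair(5,pair(z,5)),h(0)) ≐ times(x1,h(0)).
Decompose times/2: pair(5,pair(z,5)) ≐ x1,  h(0) ≐ h(0).
Bind x1 := pair(5,pair(z,5)); substituting into the one remaining equation that mentions x1 gives: times(h(h(1)),times(h(pair(5,pair(z,5))),0)) ≐ times(h(h(1)),times(q,0)).
Delete trivial equation h(0) ≐ h(0).
Decompose tup/3: times(0,zero) ≐ times(0,zero),  h(pair(zero,3)) ≐ z,  times(3,1) ≐ times(3,1).
Delete trivial equation times(0,zero) ≐ times(0,zero).
Bind z := h(pair(zero,3)); substituting into the one remaining equation that mentions z gives: times(h(h(1)),times(h(pair(5,pair(h(pair(zero,3)),5))),0)) ≐ times(h(h(1)),times(q,0)). Substituting into the earlier binding gives x1 := pair(5,pair(h(pair(zero,3)),5)).
Delete trivial equation times(3,1) ≐ times(3,1).
Decompose tup/3: times(1,5) ≐ times(1,5),  pair(q,3) ≐ pair(y2,3),  times(3,1) ≐ times(3,1).
Delete trivial equation times(1,5) ≐ times(1,5).
Decompose pair/2: q ≐ y2,  3 ≐ 3.
Bind q := y2; substituting into the one remaining equation that mentions q gives: times(h(h(1)),times(h(pair(5,pair(h(pair(zero,3)),5))),0)) ≐ times(h(h(1)),times(y2,0)).
Delete trivial equation 3 ≐ 3.
Delete trivial equation times(3,1) ≐ times(3,1).
Decompose times/2: h(h(1)) ≐ h(h(1)),  times(h(pair(5,pair(h(pair(zero,3)),5))),0) ≐ times(y2,0).
Delete trivial equation h(h(1)) ≐ h(h(1)).
Decompose times/2: h(pair(5,pair(h(pair(zero,3)),5))) ≐ y2,  0 ≐ 0.
Bind y2 := h(pair(5,pair(h(pair(zero,3)),5))); no other remaining equation mentions y2. Substituting into the earlier binding gives q := h(pair(5,pair(h(pair(zero,3)),5))).
Delete trivial equation 0 ≐ 0.
MGU = { x1 ↦ pair(5,pair(h(pair(zero,3)),5)), z ↦ h(pair(zero,3)), q ↦ h(pair(5,pair(h(pair(zero,3)),5))), y2 ↦ h(pair(5,pair(h(pair(zero,3)),5))) }, so y2 ↦ h(pair(5,pair(h(pair(zero,3)),5))).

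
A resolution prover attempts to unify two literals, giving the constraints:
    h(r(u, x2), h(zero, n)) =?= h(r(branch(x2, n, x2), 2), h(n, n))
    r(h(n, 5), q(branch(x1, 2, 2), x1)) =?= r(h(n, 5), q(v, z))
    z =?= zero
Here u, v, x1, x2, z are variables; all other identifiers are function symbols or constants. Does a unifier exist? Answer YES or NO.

NO

Decompose h/2: r(u, x2) =?= r(branch(x2, n, x2), 2),  h(zero, n) =?= h(n, n).
Decompose r/2: u =?= branch(x2, n, x2),  x2 =?= 2.
Bind u := branch(x2, n, x2); no other remaining equation mentions u.
Bind x2 := 2; no other remaining equation mentions x2. Substituting into the earlier binding gives u := branch(2, n, 2).
Decompose h/2: zero =?= n,  n =?= n.
Clash: constants zero and n differ; no unifier exists.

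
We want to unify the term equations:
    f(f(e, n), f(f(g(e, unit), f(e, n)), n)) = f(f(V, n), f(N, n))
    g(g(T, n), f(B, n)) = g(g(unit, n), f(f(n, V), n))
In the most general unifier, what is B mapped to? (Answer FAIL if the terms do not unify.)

f(n, e)

Decompose f/2: f(e, n) = f(V, n),  f(f(g(e, unit), f(e, n)), n) = f(N, n).
Decompose f/2: e = V,  n = n.
Bind V := e; substituting into the one remaining equation that mentions V gives: g(g(T, n), f(B, n)) = g(g(unit, n), f(f(n, e), n)).
Delete trivial equation n = n.
Decompose f/2: f(g(e, unit), f(e, n)) = N,  n = n.
Bind N := f(g(e, unit), f(e, n)); no other remaining equation mentions N.
Delete trivial equation n = n.
Decompose g/2: g(T, n) = g(unit, n),  f(B, n) = f(f(n, e), n).
Decompose g/2: T = unit,  n = n.
Bind T := unit; no other remaining equation mentions T.
Delete trivial equation n = n.
Decompose f/2: B = f(n, e),  n = n.
Bind B := f(n, e); no other remaining equation mentions B.
Delete trivial equation n = n.
MGU = { V -> e, N -> f(g(e, unit), f(e, n)), T -> unit, B -> f(n, e) }, so B -> f(n, e).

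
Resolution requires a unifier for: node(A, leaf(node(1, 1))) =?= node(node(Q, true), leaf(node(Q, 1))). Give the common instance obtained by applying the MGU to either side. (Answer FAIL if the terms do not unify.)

node(node(1, true), leaf(node(1, 1)))

Decompose node/2: A =?= node(Q, true),  leaf(node(1, 1)) =?= leaf(node(Q, 1)).
Bind A := node(Q, true); no other remaining equation mentions A.
Decompose leaf/1: node(1, 1) =?= node(Q, 1).
Decompose node/2: 1 =?= Q,  1 =?= 1.
Bind Q := 1; no other remaining equation mentions Q. Substituting into the earlier binding gives A := node(1, true).
Delete trivial equation 1 =?= 1.
Applying the MGU to either side gives node(node(1, true), leaf(node(1, 1))).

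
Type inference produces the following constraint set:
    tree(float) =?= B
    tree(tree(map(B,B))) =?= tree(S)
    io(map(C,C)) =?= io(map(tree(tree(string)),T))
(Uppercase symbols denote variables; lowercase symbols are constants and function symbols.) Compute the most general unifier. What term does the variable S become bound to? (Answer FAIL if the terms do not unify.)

tree(map(tree(float),tree(float)))

Bind B := tree(float); substituting into the one remaining equation that mentions B gives: tree(tree(map(tree(float),tree(float)))) =?= tree(S).
Decompose tree/1: tree(map(tree(float),tree(float))) =?= S.
Bind S := tree(map(tree(float),tree(float))); no other remaining equation mentions S.
Decompose io/1: map(C,C) =?= map(tree(tree(string)),T).
Decompose map/2: C =?= tree(tree(string)),  C =?= T.
Bind C := tree(tree(string)); substituting into the remaining equation gives: tree(tree(string)) =?= T.
Bind T := tree(tree(string)).
MGU = { B := tree(float), S := tree(map(tree(float),tree(float))), C := tree(tree(string)), T := tree(tree(string)) }, so S := tree(map(tree(float),tree(float))).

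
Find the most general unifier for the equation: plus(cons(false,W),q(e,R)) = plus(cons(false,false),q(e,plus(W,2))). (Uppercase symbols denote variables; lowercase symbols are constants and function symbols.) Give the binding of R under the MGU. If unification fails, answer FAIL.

Decompose plus/2: cons(false,W) = cons(false,false),  q(e,R) = q(e,plus(W,2)).
Decompose cons/2: false = false,  W = false.
Delete trivial equation false = false.
Bind W := false; substituting into the remaining equation gives: q(e,R) = q(e,plus(false,2)).
Decompose q/2: e = e,  R = plus(false,2).
Delete trivial equation e = e.
Bind R := plus(false,2).
MGU = { W -> false, R -> plus(false,2) }, so R -> plus(false,2).

plus(false,2)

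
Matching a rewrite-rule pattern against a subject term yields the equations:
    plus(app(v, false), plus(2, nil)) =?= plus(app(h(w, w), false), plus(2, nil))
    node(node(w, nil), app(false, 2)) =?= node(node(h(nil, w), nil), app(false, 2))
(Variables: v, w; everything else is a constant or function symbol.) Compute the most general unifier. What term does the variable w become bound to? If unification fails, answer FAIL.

Decompose plus/2: app(v, false) =?= app(h(w, w), false),  plus(2, nil) =?= plus(2, nil).
Decompose app/2: v =?= h(w, w),  false =?= false.
Bind v := h(w, w); no other remaining equation mentions v.
Delete trivial equation false =?= false.
Delete trivial equation plus(2, nil) =?= plus(2, nil).
Decompose node/2: node(w, nil) =?= node(h(nil, w), nil),  app(false, 2) =?= app(false, 2).
Decompose node/2: w =?= h(nil, w),  nil =?= nil.
Occurs check fails: w occurs in h(nil, w); the equation w =?= h(nil, w) has no finite solution.

FAIL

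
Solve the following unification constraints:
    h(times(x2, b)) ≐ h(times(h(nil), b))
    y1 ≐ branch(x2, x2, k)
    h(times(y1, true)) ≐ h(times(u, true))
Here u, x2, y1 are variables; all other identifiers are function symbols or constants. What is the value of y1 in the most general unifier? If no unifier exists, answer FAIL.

branch(h(nil), h(nil), k)

Decompose h/1: times(x2, b) ≐ times(h(nil), b).
Decompose times/2: x2 ≐ h(nil),  b ≐ b.
Bind x2 := h(nil); substituting into the one remaining equation that mentions x2 gives: y1 ≐ branch(h(nil), h(nil), k).
Delete trivial equation b ≐ b.
Bind y1 := branch(h(nil), h(nil), k); substituting into the remaining equation gives: h(times(branch(h(nil), h(nil), k), true)) ≐ h(times(u, true)).
Decompose h/1: times(branch(h(nil), h(nil), k), true) ≐ times(u, true).
Decompose times/2: branch(h(nil), h(nil), k) ≐ u,  true ≐ true.
Bind u := branch(h(nil), h(nil), k); no other remaining equation mentions u.
Delete trivial equation true ≐ true.
MGU = { x2 ↦ h(nil), y1 ↦ branch(h(nil), h(nil), k), u ↦ branch(h(nil), h(nil), k) }, so y1 ↦ branch(h(nil), h(nil), k).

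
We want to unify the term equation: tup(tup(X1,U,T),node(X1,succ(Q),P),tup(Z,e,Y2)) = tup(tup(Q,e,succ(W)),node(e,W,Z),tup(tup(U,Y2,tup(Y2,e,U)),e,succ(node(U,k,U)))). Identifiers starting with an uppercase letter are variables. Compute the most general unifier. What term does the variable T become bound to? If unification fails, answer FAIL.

succ(succ(e))

Decompose tup/3: tup(X1,U,T) = tup(Q,e,succ(W)),  node(X1,succ(Q),P) = node(e,W,Z),  tup(Z,e,Y2) = tup(tup(U,Y2,tup(Y2,e,U)),e,succ(node(U,k,U))).
Decompose tup/3: X1 = Q,  U = e,  T = succ(W).
Bind X1 := Q; substituting into the one remaining equation that mentions X1 gives: node(Q,succ(Q),P) = node(e,W,Z).
Bind U := e; substituting into the one remaining equation that mentions U gives: tup(Z,e,Y2) = tup(tup(e,Y2,tup(Y2,e,e)),e,succ(node(e,k,e))).
Bind T := succ(W); no other remaining equation mentions T.
Decompose node/3: Q = e,  succ(Q) = W,  P = Z.
Bind Q := e; substituting into the one remaining equation that mentions Q gives: succ(e) = W. Substituting into the earlier binding gives X1 := e.
Bind W := succ(e); no other remaining equation mentions W. Substituting into the earlier binding gives T := succ(succ(e)).
Bind P := Z; no other remaining equation mentions P.
Decompose tup/3: Z = tup(e,Y2,tup(Y2,e,e)),  e = e,  Y2 = succ(node(e,k,e)).
Bind Z := tup(e,Y2,tup(Y2,e,e)); no other remaining equation mentions Z. Substituting into the earlier binding gives P := tup(e,Y2,tup(Y2,e,e)).
Delete trivial equation e = e.
Bind Y2 := succ(node(e,k,e)). Substituting into the earlier bindings gives P := tup(e,succ(node(e,k,e)),tup(succ(node(e,k,e)),e,e)), Z := tup(e,succ(node(e,k,e)),tup(succ(node(e,k,e)),e,e)).
MGU = { X1 := e, U := e, T := succ(succ(e)), Q := e, W := succ(e), P := tup(e,succ(node(e,k,e)),tup(succ(node(e,k,e)),e,e)), Z := tup(e,succ(node(e,k,e)),tup(succ(node(e,k,e)),e,e)), Y2 := succ(node(e,k,e)) }, so T := succ(succ(e)).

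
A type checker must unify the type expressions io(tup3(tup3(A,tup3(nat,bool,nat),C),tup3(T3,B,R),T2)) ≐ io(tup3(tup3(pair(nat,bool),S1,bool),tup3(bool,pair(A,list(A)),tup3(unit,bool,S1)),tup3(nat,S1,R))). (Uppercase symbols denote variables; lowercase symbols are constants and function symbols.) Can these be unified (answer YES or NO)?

Decompose io/1: tup3(tup3(A,tup3(nat,bool,nat),C),tup3(T3,B,R),T2) ≐ tup3(tup3(pair(nat,bool),S1,bool),tup3(bool,pair(A,list(A)),tup3(unit,bool,S1)),tup3(nat,S1,R)).
Decompose tup3/3: tup3(A,tup3(nat,bool,nat),C) ≐ tup3(pair(nat,bool),S1,bool),  tup3(T3,B,R) ≐ tup3(bool,pair(A,list(A)),tup3(unit,bool,S1)),  T2 ≐ tup3(nat,S1,R).
Decompose tup3/3: A ≐ pair(nat,bool),  tup3(nat,bool,nat) ≐ S1,  C ≐ bool.
Bind A := pair(nat,bool); substituting into the one remaining equation that mentions A gives: tup3(T3,B,R) ≐ tup3(bool,pair(pair(nat,bool),list(pair(nat,bool))),tup3(unit,bool,S1)).
Bind S1 := tup3(nat,bool,nat); substituting into the 2 remaining equations that mention S1 gives: tup3(T3,B,R) ≐ tup3(bool,pair(pair(nat,bool),list(pair(nat,bool))),tup3(unit,bool,tup3(nat,bool,nat))),  T2 ≐ tup3(nat,tup3(nat,bool,nat),R).
Bind C := bool; no other remaining equation mentions C.
Decompose tup3/3: T3 ≐ bool,  B ≐ pair(pair(nat,bool),list(pair(nat,bool))),  R ≐ tup3(unit,bool,tup3(nat,bool,nat)).
Bind T3 := bool; no other remaining equation mentions T3.
Bind B := pair(pair(nat,bool),list(pair(nat,bool))); no other remaining equation mentions B.
Bind R := tup3(unit,bool,tup3(nat,bool,nat)); substituting into the remaining equation gives: T2 ≐ tup3(nat,tup3(nat,bool,nat),tup3(unit,bool,tup3(nat,bool,nat))).
Bind T2 := tup3(nat,tup3(nat,bool,nat),tup3(unit,bool,tup3(nat,bool,nat))).
No equations remain and no clash or occurs-check failure arose, so a unifier exists.

YES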